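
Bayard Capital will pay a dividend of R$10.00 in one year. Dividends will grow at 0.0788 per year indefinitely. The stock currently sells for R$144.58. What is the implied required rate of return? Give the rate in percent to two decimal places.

14.80%

Rearranging the constant-growth DDM: r = D₁/P₀ + g.
r = 10.0000 / 144.58 + 0.0788 = 0.06917 + 0.0788 = 0.14797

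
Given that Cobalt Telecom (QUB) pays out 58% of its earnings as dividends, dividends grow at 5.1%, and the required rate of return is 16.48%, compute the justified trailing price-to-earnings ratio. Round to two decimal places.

Justified trailing P/E = b(1+g)/(r−g) = 0.58×(1+0.051)/(0.1648−0.051) = 5.3566

5.36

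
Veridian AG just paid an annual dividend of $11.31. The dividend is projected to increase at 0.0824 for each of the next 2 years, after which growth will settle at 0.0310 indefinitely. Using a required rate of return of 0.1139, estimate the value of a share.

$154.49

Two-stage DDM. Project D₁…D_2 at 0.0824, terminal growth 0.031, discount at r = 0.1139.
D_1 = 12.2419
D_2 = 13.2507
Terminal value at t=2: TV = D_3/(r−g) = 13.6615/(0.1139−0.031) = 164.7943
P₀ = 12.2419/(1+0.1139)^1 + 13.2507/(1+0.1139)^2 + 164.7943/(1+0.1139)^2 = 154.4854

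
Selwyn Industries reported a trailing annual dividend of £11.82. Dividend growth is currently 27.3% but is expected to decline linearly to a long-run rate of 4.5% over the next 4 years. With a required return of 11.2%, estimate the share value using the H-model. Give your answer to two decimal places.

H-model: P₀ = D₀[(1+g_L) + H(g_S−g_L)]/(r−g_L), with H = 4/2 = 2.
P₀ = 11.82 × [(1+0.045) + 2×(0.273−0.045)] / (0.112−0.045)
   = 11.82 × 1.5010 / 0.067 = 264.8033

£264.80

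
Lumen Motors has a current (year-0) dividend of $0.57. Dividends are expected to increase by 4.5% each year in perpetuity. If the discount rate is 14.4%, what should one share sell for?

$6.02

Gordon growth model: P₀ = D₁/(r − g). D₁ = 0.57 × (1 + 0.045) = 0.5956.
P₀ = 0.5956 / (0.144 − 0.045) = 0.5956 / 0.099 = 6.0167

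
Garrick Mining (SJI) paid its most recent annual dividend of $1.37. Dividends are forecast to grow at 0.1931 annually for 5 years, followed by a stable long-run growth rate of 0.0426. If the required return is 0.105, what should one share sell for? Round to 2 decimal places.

Two-stage DDM. Project D₁…D_5 at 0.1931, terminal growth 0.0426, discount at r = 0.105.
D_1 = 1.6345
D_2 = 1.9502
D_3 = 2.3268
D_4 = 2.7761
D_5 = 3.3121
Terminal value at t=5: TV = D_6/(r−g) = 3.4532/(0.105−0.0426) = 55.3398
P₀ = 1.6345/(1+0.105)^1 + 1.9502/(1+0.105)^2 + 2.3268/(1+0.105)^3 + 2.7761/(1+0.105)^4 + 3.3121/(1+0.105)^5 + 55.3398/(1+0.105)^5 = 42.2646

$42.26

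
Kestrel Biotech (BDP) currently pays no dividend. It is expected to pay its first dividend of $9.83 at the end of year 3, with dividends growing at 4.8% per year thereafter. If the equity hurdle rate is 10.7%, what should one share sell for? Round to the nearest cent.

$135.96

Deferred-dividend DDM. At t=2 the remaining stream is a growing perpetuity with first payment D_3 = 9.83.
V_2 = D_3/(r−g) = 9.83/(0.107−0.048) = 166.6102
P₀ = V_2/(1+r)^2 = 166.6102/(1+0.107)^2 = 135.9585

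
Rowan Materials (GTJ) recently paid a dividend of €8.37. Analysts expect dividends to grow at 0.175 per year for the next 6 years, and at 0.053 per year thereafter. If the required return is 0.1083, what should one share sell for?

Two-stage DDM. Project D₁…D_6 at 0.175, terminal growth 0.053, discount at r = 0.1083.
D_1 = 9.8347
D_2 = 11.5558
D_3 = 13.5781
D_4 = 15.9543
D_5 = 18.7463
D_6 = 22.0269
Terminal value at t=6: TV = D_7/(r−g) = 23.1943/(0.1083−0.053) = 419.4265
P₀ = 9.8347/(1+0.1083)^1 + 11.5558/(1+0.1083)^2 + 13.5781/(1+0.1083)^3 + 15.9543/(1+0.1083)^4 + 18.7463/(1+0.1083)^5 + 22.0269/(1+0.1083)^6 + 419.4265/(1+0.1083)^6 = 288.2397

€288.24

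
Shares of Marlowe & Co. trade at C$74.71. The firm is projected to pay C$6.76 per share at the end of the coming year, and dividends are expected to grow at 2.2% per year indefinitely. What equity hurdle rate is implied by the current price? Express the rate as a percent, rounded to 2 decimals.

11.25%

Rearranging the constant-growth DDM: r = D₁/P₀ + g.
r = 6.7600 / 74.71 + 0.022 = 0.09048 + 0.022 = 0.11248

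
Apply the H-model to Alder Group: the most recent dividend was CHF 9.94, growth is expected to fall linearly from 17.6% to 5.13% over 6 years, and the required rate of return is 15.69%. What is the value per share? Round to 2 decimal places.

H-model: P₀ = D₀[(1+g_L) + H(g_S−g_L)]/(r−g_L), with H = 6/2 = 3.
P₀ = 9.94 × [(1+0.0513) + 3×(0.176−0.0513)] / (0.1569−0.0513)
   = 9.94 × 1.4254 / 0.1056 = 134.1712

CHF 134.17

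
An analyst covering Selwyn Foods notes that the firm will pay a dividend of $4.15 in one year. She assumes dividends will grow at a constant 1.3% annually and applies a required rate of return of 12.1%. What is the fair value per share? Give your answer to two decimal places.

$38.43

Gordon growth model: P₀ = D₁/(r − g), with D₁ = 4.15 given directly.
P₀ = 4.1500 / (0.121 − 0.013) = 4.1500 / 0.108 = 38.4259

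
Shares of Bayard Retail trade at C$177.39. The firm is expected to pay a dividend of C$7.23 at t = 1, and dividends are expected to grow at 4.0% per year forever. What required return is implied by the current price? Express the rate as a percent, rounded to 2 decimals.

8.08%

Rearranging the constant-growth DDM: r = D₁/P₀ + g.
r = 7.2300 / 177.39 + 0.04 = 0.04076 + 0.04 = 0.08076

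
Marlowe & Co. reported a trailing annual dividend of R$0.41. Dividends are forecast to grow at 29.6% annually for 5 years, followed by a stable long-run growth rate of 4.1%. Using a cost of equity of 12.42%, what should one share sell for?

R$13.65

Two-stage DDM. Project D₁…D_5 at 0.296, terminal growth 0.041, discount at r = 0.1242.
D_1 = 0.5314
D_2 = 0.6886
D_3 = 0.8925
D_4 = 1.1567
D_5 = 1.4990
Terminal value at t=5: TV = D_6/(r−g) = 1.5605/(0.1242−0.041) = 18.7558
P₀ = 0.5314/(1+0.1242)^1 + 0.6886/(1+0.1242)^2 + 0.8925/(1+0.1242)^3 + 1.1567/(1+0.1242)^4 + 1.4990/(1+0.1242)^5 + 18.7558/(1+0.1242)^5 = 13.6499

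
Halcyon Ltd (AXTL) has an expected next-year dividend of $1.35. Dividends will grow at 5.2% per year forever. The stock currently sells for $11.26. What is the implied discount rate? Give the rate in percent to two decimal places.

Rearranging the constant-growth DDM: r = D₁/P₀ + g.
r = 1.3500 / 11.26 + 0.052 = 0.11989 + 0.052 = 0.17189

17.19%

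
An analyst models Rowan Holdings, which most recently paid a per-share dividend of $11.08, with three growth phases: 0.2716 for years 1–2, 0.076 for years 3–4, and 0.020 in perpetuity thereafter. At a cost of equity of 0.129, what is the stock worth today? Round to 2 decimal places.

Three-stage DDM. Project D₁…D_4; terminal Gordon value at t=4 with g = 0.02; discount at r = 0.129.
D_1 = 14.0893
D_2 = 17.9160
D_3 = 19.2776
D_4 = 20.7427
TV_4 = 21.1576/(0.129−0.02) = 194.1060
P₀ = Σ Dₜ/(1+r)ᵗ + TV_4/(1+r)^4 = 172.1693

$172.17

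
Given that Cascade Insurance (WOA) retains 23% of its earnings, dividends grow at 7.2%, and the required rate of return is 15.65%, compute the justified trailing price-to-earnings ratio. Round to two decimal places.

Payout ratio b = 1 − 0.23 = 0.77.
Justified trailing P/E = b(1+g)/(r−g) = 0.77×(1+0.072)/(0.1565−0.072) = 9.7685

9.77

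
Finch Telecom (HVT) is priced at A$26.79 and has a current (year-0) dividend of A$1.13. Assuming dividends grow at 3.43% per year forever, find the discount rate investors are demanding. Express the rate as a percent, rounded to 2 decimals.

7.79%

Rearranging the constant-growth DDM: r = D₁/P₀ + g.
D₁ = 1.13 × (1 + 0.0343) = 1.1688.
r = 1.1688 / 26.79 + 0.0343 = 0.04363 + 0.0343 = 0.07793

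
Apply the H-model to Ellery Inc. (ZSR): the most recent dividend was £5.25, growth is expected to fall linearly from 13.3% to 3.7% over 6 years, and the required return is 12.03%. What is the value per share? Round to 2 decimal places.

£83.51

H-model: P₀ = D₀[(1+g_L) + H(g_S−g_L)]/(r−g_L), with H = 6/2 = 3.
P₀ = 5.25 × [(1+0.037) + 3×(0.133−0.037)] / (0.1203−0.037)
   = 5.25 × 1.3250 / 0.0833 = 83.5084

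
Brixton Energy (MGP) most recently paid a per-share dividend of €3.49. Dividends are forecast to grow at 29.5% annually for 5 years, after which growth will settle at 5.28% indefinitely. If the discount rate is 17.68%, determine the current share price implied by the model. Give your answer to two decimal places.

€71.28

Two-stage DDM. Project D₁…D_5 at 0.295, terminal growth 0.0528, discount at r = 0.1768.
D_1 = 4.5195
D_2 = 5.8528
D_3 = 7.5794
D_4 = 9.8153
D_5 = 12.7108
Terminal value at t=5: TV = D_6/(r−g) = 13.3820/(0.1768−0.0528) = 107.9191
P₀ = 4.5195/(1+0.1768)^1 + 5.8528/(1+0.1768)^2 + 7.5794/(1+0.1768)^3 + 9.8153/(1+0.1768)^4 + 12.7108/(1+0.1768)^5 + 107.9191/(1+0.1768)^5 = 71.2848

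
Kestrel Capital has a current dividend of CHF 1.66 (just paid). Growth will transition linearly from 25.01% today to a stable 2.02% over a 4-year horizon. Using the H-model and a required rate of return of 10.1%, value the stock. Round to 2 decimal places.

H-model: P₀ = D₀[(1+g_L) + H(g_S−g_L)]/(r−g_L), with H = 4/2 = 2.
P₀ = 1.66 × [(1+0.0202) + 2×(0.2501−0.0202)] / (0.101−0.0202)
   = 1.66 × 1.4800 / 0.0808 = 30.4059

CHF 30.41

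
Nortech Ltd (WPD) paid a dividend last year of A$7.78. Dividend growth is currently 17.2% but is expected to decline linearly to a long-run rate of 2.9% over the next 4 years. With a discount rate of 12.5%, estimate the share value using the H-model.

A$106.57

H-model: P₀ = D₀[(1+g_L) + H(g_S−g_L)]/(r−g_L), with H = 4/2 = 2.
P₀ = 7.78 × [(1+0.029) + 2×(0.172−0.029)] / (0.125−0.029)
   = 7.78 × 1.3150 / 0.096 = 106.5698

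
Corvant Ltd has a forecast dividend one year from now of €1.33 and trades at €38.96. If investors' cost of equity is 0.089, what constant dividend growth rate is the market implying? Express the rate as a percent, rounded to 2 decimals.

5.49%

From P₀ = D₁/(r − g), the implied growth is g = r − D₁/P₀.
g = 0.089 − 1.33/38.96 = 0.089 − 0.03414 = 0.05486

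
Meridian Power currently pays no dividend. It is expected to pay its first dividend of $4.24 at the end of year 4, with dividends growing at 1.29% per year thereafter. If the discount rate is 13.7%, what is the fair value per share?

$23.24

Deferred-dividend DDM. At t=3 the remaining stream is a growing perpetuity with first payment D_4 = 4.24.
V_3 = D_4/(r−g) = 4.24/(0.137−0.0129) = 34.1660
P₀ = V_3/(1+r)^3 = 34.1660/(1+0.137)^3 = 23.2441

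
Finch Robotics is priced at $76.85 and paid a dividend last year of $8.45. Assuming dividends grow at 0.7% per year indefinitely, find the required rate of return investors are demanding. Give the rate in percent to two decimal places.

Rearranging the constant-growth DDM: r = D₁/P₀ + g.
D₁ = 8.45 × (1 + 0.007) = 8.5091.
r = 8.5091 / 76.85 + 0.007 = 0.11072 + 0.007 = 0.11772

11.77%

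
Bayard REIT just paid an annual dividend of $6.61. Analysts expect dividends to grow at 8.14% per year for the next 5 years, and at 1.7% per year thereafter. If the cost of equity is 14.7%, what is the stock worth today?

$66.31

Two-stage DDM. Project D₁…D_5 at 0.0814, terminal growth 0.017, discount at r = 0.147.
D_1 = 7.1481
D_2 = 7.7299
D_3 = 8.3591
D_4 = 9.0396
D_5 = 9.7754
Terminal value at t=5: TV = D_6/(r−g) = 9.9416/(0.147−0.017) = 76.4735
P₀ = 7.1481/(1+0.147)^1 + 7.7299/(1+0.147)^2 + 8.3591/(1+0.147)^3 + 9.0396/(1+0.147)^4 + 9.7754/(1+0.147)^5 + 76.4735/(1+0.147)^5 = 66.3143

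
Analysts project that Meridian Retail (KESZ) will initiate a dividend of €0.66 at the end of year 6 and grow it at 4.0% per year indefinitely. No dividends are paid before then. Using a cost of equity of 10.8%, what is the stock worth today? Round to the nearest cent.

€5.81

Deferred-dividend DDM. At t=5 the remaining stream is a growing perpetuity with first payment D_6 = 0.66.
V_5 = D_6/(r−g) = 0.66/(0.108−0.04) = 9.7059
P₀ = V_5/(1+r)^5 = 9.7059/(1+0.108)^5 = 5.8121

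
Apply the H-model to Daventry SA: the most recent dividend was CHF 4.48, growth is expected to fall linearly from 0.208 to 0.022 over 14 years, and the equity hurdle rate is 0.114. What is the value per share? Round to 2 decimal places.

CHF 113.17

H-model: P₀ = D₀[(1+g_L) + H(g_S−g_L)]/(r−g_L), with H = 14/2 = 7.
P₀ = 4.48 × [(1+0.022) + 7×(0.208−0.022)] / (0.114−0.022)
   = 4.48 × 2.3240 / 0.092 = 113.1687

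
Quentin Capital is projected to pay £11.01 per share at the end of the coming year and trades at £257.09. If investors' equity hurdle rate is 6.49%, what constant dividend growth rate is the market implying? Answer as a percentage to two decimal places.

2.21%

From P₀ = D₁/(r − g), the implied growth is g = r − D₁/P₀.
g = 0.0649 − 11.01/257.09 = 0.0649 − 0.04283 = 0.02207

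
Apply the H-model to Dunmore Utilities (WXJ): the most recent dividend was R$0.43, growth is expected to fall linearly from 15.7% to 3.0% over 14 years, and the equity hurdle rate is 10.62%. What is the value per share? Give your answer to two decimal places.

H-model: P₀ = D₀[(1+g_L) + H(g_S−g_L)]/(r−g_L), with H = 14/2 = 7.
P₀ = 0.43 × [(1+0.03) + 7×(0.157−0.03)] / (0.1062−0.03)
   = 0.43 × 1.9190 / 0.0762 = 10.8290

R$10.83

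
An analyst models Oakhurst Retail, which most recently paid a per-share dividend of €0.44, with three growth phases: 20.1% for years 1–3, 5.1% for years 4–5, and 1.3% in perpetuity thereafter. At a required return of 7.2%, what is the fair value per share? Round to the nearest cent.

€13.08

Three-stage DDM. Project D₁…D_5; terminal Gordon value at t=5 with g = 0.013; discount at r = 0.072.
D_1 = 0.5284
D_2 = 0.6347
D_3 = 0.7622
D_4 = 0.8011
D_5 = 0.8420
TV_5 = 0.8529/(0.072−0.013) = 14.4559
P₀ = Σ Dₜ/(1+r)ᵗ + TV_5/(1+r)^5 = 13.0763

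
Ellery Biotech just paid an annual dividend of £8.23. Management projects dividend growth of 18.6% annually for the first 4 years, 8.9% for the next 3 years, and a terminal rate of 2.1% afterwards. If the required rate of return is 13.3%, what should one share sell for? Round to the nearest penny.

£144.34

Three-stage DDM. Project D₁…D_7; terminal Gordon value at t=7 with g = 0.021; discount at r = 0.133.
D_1 = 9.7608
D_2 = 11.5763
D_3 = 13.7295
D_4 = 16.2832
D_5 = 17.7324
D_6 = 19.3105
D_7 = 21.0292
TV_7 = 21.4708/(0.133−0.021) = 191.7035
P₀ = Σ Dₜ/(1+r)ᵗ + TV_7/(1+r)^7 = 144.3422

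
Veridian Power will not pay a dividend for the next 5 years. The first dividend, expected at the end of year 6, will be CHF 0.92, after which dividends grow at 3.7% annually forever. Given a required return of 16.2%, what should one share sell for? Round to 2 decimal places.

CHF 3.47

Deferred-dividend DDM. At t=5 the remaining stream is a growing perpetuity with first payment D_6 = 0.92.
V_5 = D_6/(r−g) = 0.92/(0.162−0.037) = 7.3600
P₀ = V_5/(1+r)^5 = 7.3600/(1+0.162)^5 = 3.4741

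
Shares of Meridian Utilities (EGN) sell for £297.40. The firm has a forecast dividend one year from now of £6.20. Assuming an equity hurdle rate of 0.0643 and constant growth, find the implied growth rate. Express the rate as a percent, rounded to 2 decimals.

From P₀ = D₁/(r − g), the implied growth is g = r − D₁/P₀.
g = 0.0643 − 6.20/297.40 = 0.0643 − 0.02085 = 0.04345

4.35%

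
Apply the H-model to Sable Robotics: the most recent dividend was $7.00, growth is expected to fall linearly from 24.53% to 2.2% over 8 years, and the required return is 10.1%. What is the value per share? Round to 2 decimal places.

H-model: P₀ = D₀[(1+g_L) + H(g_S−g_L)]/(r−g_L), with H = 8/2 = 4.
P₀ = 7.00 × [(1+0.022) + 4×(0.2453−0.022)] / (0.101−0.022)
   = 7.00 × 1.9152 / 0.079 = 169.7013

$169.70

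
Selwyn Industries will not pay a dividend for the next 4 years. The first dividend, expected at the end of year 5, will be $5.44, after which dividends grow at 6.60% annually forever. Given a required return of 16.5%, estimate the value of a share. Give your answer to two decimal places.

Deferred-dividend DDM. At t=4 the remaining stream is a growing perpetuity with first payment D_5 = 5.44.
V_4 = D_5/(r−g) = 5.44/(0.165−0.066) = 54.9495
P₀ = V_4/(1+r)^4 = 54.9495/(1+0.165)^4 = 29.8305

$29.83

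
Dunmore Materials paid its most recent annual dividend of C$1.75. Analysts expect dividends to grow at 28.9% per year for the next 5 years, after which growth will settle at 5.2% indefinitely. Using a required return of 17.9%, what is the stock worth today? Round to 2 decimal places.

C$34.17

Two-stage DDM. Project D₁…D_5 at 0.289, terminal growth 0.052, discount at r = 0.179.
D_1 = 2.2557
D_2 = 2.9077
D_3 = 3.7480
D_4 = 4.8311
D_5 = 6.2273
Terminal value at t=5: TV = D_6/(r−g) = 6.5512/(0.179−0.052) = 51.5840
P₀ = 2.2557/(1+0.179)^1 + 2.9077/(1+0.179)^2 + 3.7480/(1+0.179)^3 + 4.8311/(1+0.179)^4 + 6.2273/(1+0.179)^5 + 51.5840/(1+0.179)^5 = 34.1695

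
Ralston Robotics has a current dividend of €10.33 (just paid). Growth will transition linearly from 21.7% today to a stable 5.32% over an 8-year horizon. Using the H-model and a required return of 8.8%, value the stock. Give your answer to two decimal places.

€507.12

H-model: P₀ = D₀[(1+g_L) + H(g_S−g_L)]/(r−g_L), with H = 8/2 = 4.
P₀ = 10.33 × [(1+0.0532) + 4×(0.217−0.0532)] / (0.088−0.0532)
   = 10.33 × 1.7084 / 0.0348 = 507.1199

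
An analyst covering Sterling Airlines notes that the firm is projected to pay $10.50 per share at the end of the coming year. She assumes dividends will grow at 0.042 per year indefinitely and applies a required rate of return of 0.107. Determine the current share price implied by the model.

Gordon growth model: P₀ = D₁/(r − g), with D₁ = 10.50 given directly.
P₀ = 10.5000 / (0.107 − 0.042) = 10.5000 / 0.065 = 161.5385

$161.54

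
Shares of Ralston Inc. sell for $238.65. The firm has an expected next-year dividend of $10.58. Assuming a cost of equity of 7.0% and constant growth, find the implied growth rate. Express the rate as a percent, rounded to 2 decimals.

From P₀ = D₁/(r − g), the implied growth is g = r − D₁/P₀.
g = 0.07 − 10.58/238.65 = 0.07 − 0.04433 = 0.02567

2.57%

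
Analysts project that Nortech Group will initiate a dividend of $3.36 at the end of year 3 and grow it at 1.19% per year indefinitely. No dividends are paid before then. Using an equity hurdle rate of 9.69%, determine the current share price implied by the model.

$32.85

Deferred-dividend DDM. At t=2 the remaining stream is a growing perpetuity with first payment D_3 = 3.36.
V_2 = D_3/(r−g) = 3.36/(0.0969−0.0119) = 39.5294
P₀ = V_2/(1+r)^2 = 39.5294/(1+0.0969)^2 = 32.8539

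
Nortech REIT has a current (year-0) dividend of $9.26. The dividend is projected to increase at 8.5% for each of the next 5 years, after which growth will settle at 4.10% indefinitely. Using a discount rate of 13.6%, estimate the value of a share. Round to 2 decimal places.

Two-stage DDM. Project D₁…D_5 at 0.085, terminal growth 0.041, discount at r = 0.136.
D_1 = 10.0471
D_2 = 10.9011
D_3 = 11.8277
D_4 = 12.8331
D_5 = 13.9239
Terminal value at t=5: TV = D_6/(r−g) = 14.4947/(0.136−0.041) = 152.5762
P₀ = 10.0471/(1+0.136)^1 + 10.9011/(1+0.136)^2 + 11.8277/(1+0.136)^3 + 12.8331/(1+0.136)^4 + 13.9239/(1+0.136)^5 + 152.5762/(1+0.136)^5 = 121.0734

$121.07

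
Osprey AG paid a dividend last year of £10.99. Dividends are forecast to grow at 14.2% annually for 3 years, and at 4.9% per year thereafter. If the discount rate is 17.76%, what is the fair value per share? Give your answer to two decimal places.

Two-stage DDM. Project D₁…D_3 at 0.142, terminal growth 0.049, discount at r = 0.1776.
D_1 = 12.5506
D_2 = 14.3328
D_3 = 16.3680
Terminal value at t=3: TV = D_4/(r−g) = 17.1700/(0.1776−0.049) = 133.5151
P₀ = 12.5506/(1+0.1776)^1 + 14.3328/(1+0.1776)^2 + 16.3680/(1+0.1776)^3 + 133.5151/(1+0.1776)^3 = 112.7757

£112.78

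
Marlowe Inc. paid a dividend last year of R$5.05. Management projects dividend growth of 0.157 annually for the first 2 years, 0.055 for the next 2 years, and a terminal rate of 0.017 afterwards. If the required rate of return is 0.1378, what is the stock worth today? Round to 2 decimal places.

Three-stage DDM. Project D₁…D_4; terminal Gordon value at t=4 with g = 0.017; discount at r = 0.1378.
D_1 = 5.8429
D_2 = 6.7602
D_3 = 7.1320
D_4 = 7.5242
TV_4 = 7.6522/(0.1378−0.017) = 63.3457
P₀ = Σ Dₜ/(1+r)ᵗ + TV_4/(1+r)^4 = 57.4851

R$57.49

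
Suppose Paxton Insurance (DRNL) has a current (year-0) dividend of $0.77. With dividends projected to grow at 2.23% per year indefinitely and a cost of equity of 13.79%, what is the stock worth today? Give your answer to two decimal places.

Gordon growth model: P₀ = D₁/(r − g). D₁ = 0.77 × (1 + 0.0223) = 0.7872.
P₀ = 0.7872 / (0.1379 − 0.0223) = 0.7872 / 0.1156 = 6.8094

$6.81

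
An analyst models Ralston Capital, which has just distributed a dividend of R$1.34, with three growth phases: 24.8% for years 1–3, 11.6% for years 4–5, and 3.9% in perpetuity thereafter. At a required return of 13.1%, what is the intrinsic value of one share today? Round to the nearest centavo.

Three-stage DDM. Project D₁…D_5; terminal Gordon value at t=5 with g = 0.039; discount at r = 0.131.
D_1 = 1.6723
D_2 = 2.0871
D_3 = 2.6046
D_4 = 2.9068
D_5 = 3.2440
TV_5 = 3.3705/(0.131−0.039) = 36.6357
P₀ = Σ Dₜ/(1+r)ᵗ + TV_5/(1+r)^5 = 28.2366

R$28.24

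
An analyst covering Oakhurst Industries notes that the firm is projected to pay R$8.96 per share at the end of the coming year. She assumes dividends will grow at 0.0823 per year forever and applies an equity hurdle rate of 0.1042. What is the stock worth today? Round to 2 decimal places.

Gordon growth model: P₀ = D₁/(r − g), with D₁ = 8.96 given directly.
P₀ = 8.9600 / (0.1042 − 0.0823) = 8.9600 / 0.0219 = 409.1324

R$409.13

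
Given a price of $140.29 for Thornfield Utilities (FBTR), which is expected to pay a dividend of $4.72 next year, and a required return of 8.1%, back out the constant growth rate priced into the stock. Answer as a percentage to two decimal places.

4.74%

From P₀ = D₁/(r − g), the implied growth is g = r − D₁/P₀.
g = 0.081 − 4.72/140.29 = 0.081 − 0.03364 = 0.04736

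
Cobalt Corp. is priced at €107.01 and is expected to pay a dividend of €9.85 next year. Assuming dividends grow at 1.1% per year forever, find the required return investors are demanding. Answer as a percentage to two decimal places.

10.30%

Rearranging the constant-growth DDM: r = D₁/P₀ + g.
r = 9.8500 / 107.01 + 0.011 = 0.09205 + 0.011 = 0.10305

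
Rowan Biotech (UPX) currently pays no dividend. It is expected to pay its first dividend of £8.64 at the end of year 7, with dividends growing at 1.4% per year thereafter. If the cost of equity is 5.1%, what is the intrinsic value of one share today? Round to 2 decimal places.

Deferred-dividend DDM. At t=6 the remaining stream is a growing perpetuity with first payment D_7 = 8.64.
V_6 = D_7/(r−g) = 8.64/(0.051−0.014) = 233.5135
P₀ = V_6/(1+r)^6 = 233.5135/(1+0.051)^6 = 173.2590

£173.26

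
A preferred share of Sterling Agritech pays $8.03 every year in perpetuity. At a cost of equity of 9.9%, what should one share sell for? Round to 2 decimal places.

Zero-growth DDM (perpetuity): P₀ = D/r = 8.03 / 0.099 = 81.1111

$81.11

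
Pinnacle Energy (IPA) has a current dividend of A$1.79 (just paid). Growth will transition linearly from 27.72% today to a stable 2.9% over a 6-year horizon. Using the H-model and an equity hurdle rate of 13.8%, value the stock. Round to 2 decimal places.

A$29.13

H-model: P₀ = D₀[(1+g_L) + H(g_S−g_L)]/(r−g_L), with H = 6/2 = 3.
P₀ = 1.79 × [(1+0.029) + 3×(0.2772−0.029)] / (0.138−0.029)
   = 1.79 × 1.7736 / 0.109 = 29.1261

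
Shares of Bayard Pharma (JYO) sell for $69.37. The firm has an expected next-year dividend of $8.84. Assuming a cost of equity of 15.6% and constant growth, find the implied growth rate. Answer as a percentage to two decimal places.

From P₀ = D₁/(r − g), the implied growth is g = r − D₁/P₀.
g = 0.156 − 8.84/69.37 = 0.156 − 0.12743 = 0.02857

2.86%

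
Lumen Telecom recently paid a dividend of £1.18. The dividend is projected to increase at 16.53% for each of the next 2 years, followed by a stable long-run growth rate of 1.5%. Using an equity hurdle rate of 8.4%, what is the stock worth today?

Two-stage DDM. Project D₁…D_2 at 0.1653, terminal growth 0.015, discount at r = 0.084.
D_1 = 1.3751
D_2 = 1.6024
Terminal value at t=2: TV = D_3/(r−g) = 1.6264/(0.084−0.015) = 23.5708
P₀ = 1.3751/(1+0.084)^1 + 1.6024/(1+0.084)^2 + 23.5708/(1+0.084)^2 = 22.6914

£22.69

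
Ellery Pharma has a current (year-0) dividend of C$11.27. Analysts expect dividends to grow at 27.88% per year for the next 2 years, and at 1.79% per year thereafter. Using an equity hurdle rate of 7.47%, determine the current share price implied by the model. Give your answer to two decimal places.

Two-stage DDM. Project D₁…D_2 at 0.2788, terminal growth 0.0179, discount at r = 0.0747.
D_1 = 14.4121
D_2 = 18.4302
Terminal value at t=2: TV = D_3/(r−g) = 18.7601/(0.0747−0.0179) = 330.2828
P₀ = 14.4121/(1+0.0747)^1 + 18.4302/(1+0.0747)^2 + 330.2828/(1+0.0747)^2 = 315.3315

C$315.33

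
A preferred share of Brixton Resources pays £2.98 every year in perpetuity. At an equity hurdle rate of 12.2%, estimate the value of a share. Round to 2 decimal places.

£24.43

Zero-growth DDM (perpetuity): P₀ = D/r = 2.98 / 0.122 = 24.4262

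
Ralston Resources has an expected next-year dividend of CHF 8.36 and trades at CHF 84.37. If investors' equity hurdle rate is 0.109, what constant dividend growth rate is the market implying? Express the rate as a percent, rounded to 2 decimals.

From P₀ = D₁/(r − g), the implied growth is g = r − D₁/P₀.
g = 0.109 − 8.36/84.37 = 0.109 − 0.09909 = 0.00991

0.99%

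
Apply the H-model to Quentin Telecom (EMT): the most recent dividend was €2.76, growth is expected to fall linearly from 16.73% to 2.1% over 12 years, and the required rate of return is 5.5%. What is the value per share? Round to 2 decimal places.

€154.14

H-model: P₀ = D₀[(1+g_L) + H(g_S−g_L)]/(r−g_L), with H = 12/2 = 6.
P₀ = 2.76 × [(1+0.021) + 6×(0.1673−0.021)] / (0.055−0.021)
   = 2.76 × 1.8988 / 0.034 = 154.1379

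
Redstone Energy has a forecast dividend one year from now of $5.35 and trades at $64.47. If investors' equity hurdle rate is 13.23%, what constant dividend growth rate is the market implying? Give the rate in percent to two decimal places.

From P₀ = D₁/(r − g), the implied growth is g = r − D₁/P₀.
g = 0.1323 − 5.35/64.47 = 0.1323 − 0.08298 = 0.04932

4.93%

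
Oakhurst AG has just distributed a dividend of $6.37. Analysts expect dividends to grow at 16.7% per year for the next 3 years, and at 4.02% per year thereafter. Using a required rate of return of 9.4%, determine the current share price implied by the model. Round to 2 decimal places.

Two-stage DDM. Project D₁…D_3 at 0.167, terminal growth 0.0402, discount at r = 0.094.
D_1 = 7.4338
D_2 = 8.6752
D_3 = 10.1240
Terminal value at t=3: TV = D_4/(r−g) = 10.5310/(0.094−0.0402) = 195.7432
P₀ = 7.4338/(1+0.094)^1 + 8.6752/(1+0.094)^2 + 10.1240/(1+0.094)^3 + 195.7432/(1+0.094)^3 = 171.2734

$171.27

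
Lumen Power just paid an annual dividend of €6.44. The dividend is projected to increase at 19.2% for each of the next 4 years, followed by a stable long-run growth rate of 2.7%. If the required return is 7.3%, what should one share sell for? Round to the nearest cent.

€252.72

Two-stage DDM. Project D₁…D_4 at 0.192, terminal growth 0.027, discount at r = 0.073.
D_1 = 7.6765
D_2 = 9.1504
D_3 = 10.9072
D_4 = 13.0014
Terminal value at t=4: TV = D_5/(r−g) = 13.3525/(0.073−0.027) = 290.2709
P₀ = 7.6765/(1+0.073)^1 + 9.1504/(1+0.073)^2 + 10.9072/(1+0.073)^3 + 13.0014/(1+0.073)^4 + 290.2709/(1+0.073)^4 = 252.7193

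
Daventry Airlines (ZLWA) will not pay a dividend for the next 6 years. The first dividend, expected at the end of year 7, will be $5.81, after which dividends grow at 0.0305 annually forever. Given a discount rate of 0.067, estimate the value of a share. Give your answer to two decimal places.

Deferred-dividend DDM. At t=6 the remaining stream is a growing perpetuity with first payment D_7 = 5.81.
V_6 = D_7/(r−g) = 5.81/(0.067−0.0305) = 159.1781
P₀ = V_6/(1+r)^6 = 159.1781/(1+0.067)^6 = 107.8690

$107.87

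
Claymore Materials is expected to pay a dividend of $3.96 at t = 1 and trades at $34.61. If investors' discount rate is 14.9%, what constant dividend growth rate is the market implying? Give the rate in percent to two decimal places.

3.46%

From P₀ = D₁/(r − g), the implied growth is g = r − D₁/P₀.
g = 0.149 − 3.96/34.61 = 0.149 − 0.11442 = 0.03458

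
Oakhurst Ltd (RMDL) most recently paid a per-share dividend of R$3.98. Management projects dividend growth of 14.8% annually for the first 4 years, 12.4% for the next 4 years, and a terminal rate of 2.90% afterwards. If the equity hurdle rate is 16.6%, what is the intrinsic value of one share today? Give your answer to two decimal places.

R$53.23

Three-stage DDM. Project D₁…D_8; terminal Gordon value at t=8 with g = 0.029; discount at r = 0.166.
D_1 = 4.5690
D_2 = 5.2453
D_3 = 6.0216
D_4 = 6.9127
D_5 = 7.7699
D_6 = 8.7334
D_7 = 9.8163
D_8 = 11.0336
TV_8 = 11.3535/(0.166−0.029) = 82.8725
P₀ = Σ Dₜ/(1+r)ᵗ + TV_8/(1+r)^8 = 53.2312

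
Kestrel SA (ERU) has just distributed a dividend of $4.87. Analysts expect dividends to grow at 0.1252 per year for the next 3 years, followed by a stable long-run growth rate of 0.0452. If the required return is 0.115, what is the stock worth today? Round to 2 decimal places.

Two-stage DDM. Project D₁…D_3 at 0.1252, terminal growth 0.0452, discount at r = 0.115.
D_1 = 5.4797
D_2 = 6.1658
D_3 = 6.9377
Terminal value at t=3: TV = D_4/(r−g) = 7.2513/(0.115−0.0452) = 103.8872
P₀ = 5.4797/(1+0.115)^1 + 6.1658/(1+0.115)^2 + 6.9377/(1+0.115)^3 + 103.8872/(1+0.115)^3 = 89.8230

$89.82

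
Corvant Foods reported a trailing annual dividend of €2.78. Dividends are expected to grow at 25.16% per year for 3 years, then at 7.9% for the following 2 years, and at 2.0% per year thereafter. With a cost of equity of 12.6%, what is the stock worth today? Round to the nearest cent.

€51.24

Three-stage DDM. Project D₁…D_5; terminal Gordon value at t=5 with g = 0.02; discount at r = 0.126.
D_1 = 3.4794
D_2 = 4.3549
D_3 = 5.4506
D_4 = 5.8812
D_5 = 6.3458
TV_5 = 6.4727/(0.126−0.02) = 61.0631
P₀ = Σ Dₜ/(1+r)ᵗ + TV_5/(1+r)^5 = 51.2427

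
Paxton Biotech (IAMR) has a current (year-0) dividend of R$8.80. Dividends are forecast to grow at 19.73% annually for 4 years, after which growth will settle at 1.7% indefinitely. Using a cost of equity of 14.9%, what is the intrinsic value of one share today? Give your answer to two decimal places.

R$119.00

Two-stage DDM. Project D₁…D_4 at 0.1973, terminal growth 0.017, discount at r = 0.149.
D_1 = 10.5362
D_2 = 12.6150
D_3 = 15.1040
D_4 = 18.0840
Terminal value at t=4: TV = D_5/(r−g) = 18.3914/(0.149−0.017) = 139.3290
P₀ = 10.5362/(1+0.149)^1 + 12.6150/(1+0.149)^2 + 15.1040/(1+0.149)^3 + 18.0840/(1+0.149)^4 + 139.3290/(1+0.149)^4 = 118.9975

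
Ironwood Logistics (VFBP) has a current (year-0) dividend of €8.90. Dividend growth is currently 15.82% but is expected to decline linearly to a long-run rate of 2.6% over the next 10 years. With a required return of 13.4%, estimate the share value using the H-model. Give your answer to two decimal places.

€139.02

H-model: P₀ = D₀[(1+g_L) + H(g_S−g_L)]/(r−g_L), with H = 10/2 = 5.
P₀ = 8.90 × [(1+0.026) + 5×(0.1582−0.026)] / (0.134−0.026)
   = 8.90 × 1.6870 / 0.108 = 139.0213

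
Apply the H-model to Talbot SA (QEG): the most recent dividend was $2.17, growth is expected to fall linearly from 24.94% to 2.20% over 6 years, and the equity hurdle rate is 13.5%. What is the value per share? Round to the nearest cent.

H-model: P₀ = D₀[(1+g_L) + H(g_S−g_L)]/(r−g_L), with H = 6/2 = 3.
P₀ = 2.17 × [(1+0.022) + 3×(0.2494−0.022)] / (0.135−0.022)
   = 2.17 × 1.7042 / 0.113 = 32.7267

$32.73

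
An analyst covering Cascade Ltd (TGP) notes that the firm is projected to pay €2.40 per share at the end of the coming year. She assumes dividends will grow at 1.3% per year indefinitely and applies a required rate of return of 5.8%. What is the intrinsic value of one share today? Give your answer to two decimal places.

€53.33

Gordon growth model: P₀ = D₁/(r − g), with D₁ = 2.40 given directly.
P₀ = 2.4000 / (0.058 − 0.013) = 2.4000 / 0.045 = 53.3333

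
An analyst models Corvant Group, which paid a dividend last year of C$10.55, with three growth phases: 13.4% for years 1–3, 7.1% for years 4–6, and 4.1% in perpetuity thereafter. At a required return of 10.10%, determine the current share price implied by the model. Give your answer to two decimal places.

Three-stage DDM. Project D₁…D_6; terminal Gordon value at t=6 with g = 0.041; discount at r = 0.101.
D_1 = 11.9637
D_2 = 13.5668
D_3 = 15.3848
D_4 = 16.4771
D_5 = 17.6470
D_6 = 18.8999
TV_6 = 19.6748/(0.101−0.041) = 327.9137
P₀ = Σ Dₜ/(1+r)ᵗ + TV_6/(1+r)^6 = 250.4092

C$250.41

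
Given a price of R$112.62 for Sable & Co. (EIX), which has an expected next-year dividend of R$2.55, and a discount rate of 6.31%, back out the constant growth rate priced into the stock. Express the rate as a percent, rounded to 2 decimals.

4.05%

From P₀ = D₁/(r − g), the implied growth is g = r − D₁/P₀.
g = 0.0631 − 2.55/112.62 = 0.0631 − 0.02264 = 0.04046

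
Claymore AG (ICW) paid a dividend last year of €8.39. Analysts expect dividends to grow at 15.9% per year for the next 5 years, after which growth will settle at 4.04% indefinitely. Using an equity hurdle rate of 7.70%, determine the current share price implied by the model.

€396.77

Two-stage DDM. Project D₁…D_5 at 0.159, terminal growth 0.0404, discount at r = 0.077.
D_1 = 9.7240
D_2 = 11.2701
D_3 = 13.0621
D_4 = 15.1389
D_5 = 17.5460
Terminal value at t=5: TV = D_6/(r−g) = 18.2549/(0.077−0.0404) = 498.7678
P₀ = 9.7240/(1+0.077)^1 + 11.2701/(1+0.077)^2 + 13.0621/(1+0.077)^3 + 15.1389/(1+0.077)^4 + 17.5460/(1+0.077)^5 + 498.7678/(1+0.077)^5 = 396.7690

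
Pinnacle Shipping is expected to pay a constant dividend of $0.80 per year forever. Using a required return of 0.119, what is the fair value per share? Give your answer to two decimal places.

Zero-growth DDM (perpetuity): P₀ = D/r = 0.80 / 0.119 = 6.7227

$6.72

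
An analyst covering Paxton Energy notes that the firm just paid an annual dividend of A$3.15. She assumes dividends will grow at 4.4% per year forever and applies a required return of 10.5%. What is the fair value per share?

Gordon growth model: P₀ = D₁/(r − g). D₁ = 3.15 × (1 + 0.044) = 3.2886.
P₀ = 3.2886 / (0.105 − 0.044) = 3.2886 / 0.061 = 53.9115

A$53.91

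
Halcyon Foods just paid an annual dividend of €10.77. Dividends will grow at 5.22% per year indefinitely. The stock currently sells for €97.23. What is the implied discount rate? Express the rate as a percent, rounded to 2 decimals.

Rearranging the constant-growth DDM: r = D₁/P₀ + g.
D₁ = 10.77 × (1 + 0.0522) = 11.3322.
r = 11.3322 / 97.23 + 0.0522 = 0.11655 + 0.0522 = 0.16875

16.88%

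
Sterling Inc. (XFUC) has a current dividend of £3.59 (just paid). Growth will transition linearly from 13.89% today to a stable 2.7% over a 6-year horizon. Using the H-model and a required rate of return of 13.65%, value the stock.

H-model: P₀ = D₀[(1+g_L) + H(g_S−g_L)]/(r−g_L), with H = 6/2 = 3.
P₀ = 3.59 × [(1+0.027) + 3×(0.1389−0.027)] / (0.1365−0.027)
   = 3.59 × 1.3627 / 0.1095 = 44.6766

£44.68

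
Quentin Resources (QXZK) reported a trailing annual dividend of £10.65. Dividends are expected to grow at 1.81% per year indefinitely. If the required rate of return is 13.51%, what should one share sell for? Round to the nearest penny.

£92.67

Gordon growth model: P₀ = D₁/(r − g). D₁ = 10.65 × (1 + 0.0181) = 10.8428.
P₀ = 10.8428 / (0.1351 − 0.0181) = 10.8428 / 0.117 = 92.6732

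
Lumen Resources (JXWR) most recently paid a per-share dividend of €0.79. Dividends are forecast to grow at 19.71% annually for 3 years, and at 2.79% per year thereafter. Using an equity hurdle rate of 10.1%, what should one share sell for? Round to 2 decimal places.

Two-stage DDM. Project D₁…D_3 at 0.1971, terminal growth 0.0279, discount at r = 0.101.
D_1 = 0.9457
D_2 = 1.1321
D_3 = 1.3552
Terminal value at t=3: TV = D_4/(r−g) = 1.3931/(0.101−0.0279) = 19.0569
P₀ = 0.9457/(1+0.101)^1 + 1.1321/(1+0.101)^2 + 1.3552/(1+0.101)^3 + 19.0569/(1+0.101)^3 = 17.0871

€17.09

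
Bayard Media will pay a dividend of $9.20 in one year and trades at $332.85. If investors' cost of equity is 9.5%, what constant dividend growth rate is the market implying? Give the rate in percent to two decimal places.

6.74%

From P₀ = D₁/(r − g), the implied growth is g = r − D₁/P₀.
g = 0.095 − 9.20/332.85 = 0.095 − 0.02764 = 0.06736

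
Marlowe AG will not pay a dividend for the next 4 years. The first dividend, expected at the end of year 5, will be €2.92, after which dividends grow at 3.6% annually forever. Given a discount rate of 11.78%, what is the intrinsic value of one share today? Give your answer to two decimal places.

€22.87

Deferred-dividend DDM. At t=4 the remaining stream is a growing perpetuity with first payment D_5 = 2.92.
V_4 = D_5/(r−g) = 2.92/(0.1178−0.036) = 35.6968
P₀ = V_4/(1+r)^4 = 35.6968/(1+0.1178)^4 = 22.8651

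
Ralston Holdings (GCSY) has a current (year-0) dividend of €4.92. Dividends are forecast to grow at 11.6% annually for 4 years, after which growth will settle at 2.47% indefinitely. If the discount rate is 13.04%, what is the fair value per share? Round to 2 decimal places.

Two-stage DDM. Project D₁…D_4 at 0.116, terminal growth 0.0247, discount at r = 0.1304.
D_1 = 5.4907
D_2 = 6.1276
D_3 = 6.8385
D_4 = 7.6317
Terminal value at t=4: TV = D_5/(r−g) = 7.8202/(0.1304−0.0247) = 73.9850
P₀ = 5.4907/(1+0.1304)^1 + 6.1276/(1+0.1304)^2 + 6.8385/(1+0.1304)^3 + 7.6317/(1+0.1304)^4 + 73.9850/(1+0.1304)^4 = 64.3734

€64.37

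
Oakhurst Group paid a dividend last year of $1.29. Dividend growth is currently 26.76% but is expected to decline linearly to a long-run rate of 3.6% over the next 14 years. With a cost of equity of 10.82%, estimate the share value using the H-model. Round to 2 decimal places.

$47.48

H-model: P₀ = D₀[(1+g_L) + H(g_S−g_L)]/(r−g_L), with H = 14/2 = 7.
P₀ = 1.29 × [(1+0.036) + 7×(0.2676−0.036)] / (0.1082−0.036)
   = 1.29 × 2.6572 / 0.0722 = 47.4763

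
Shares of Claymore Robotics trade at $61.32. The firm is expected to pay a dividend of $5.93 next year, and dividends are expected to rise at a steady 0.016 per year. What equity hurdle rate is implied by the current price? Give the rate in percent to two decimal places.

Rearranging the constant-growth DDM: r = D₁/P₀ + g.
r = 5.9300 / 61.32 + 0.016 = 0.09671 + 0.016 = 0.11271

11.27%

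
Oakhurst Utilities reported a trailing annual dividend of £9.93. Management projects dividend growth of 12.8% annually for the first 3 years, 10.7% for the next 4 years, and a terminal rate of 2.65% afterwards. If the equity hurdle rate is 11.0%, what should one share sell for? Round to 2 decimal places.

Three-stage DDM. Project D₁…D_7; terminal Gordon value at t=7 with g = 0.0265; discount at r = 0.11.
D_1 = 11.2010
D_2 = 12.6348
D_3 = 14.2520
D_4 = 15.7770
D_5 = 17.4651
D_6 = 19.3339
D_7 = 21.4026
TV_7 = 21.9698/(0.11−0.0265) = 263.1113
P₀ = Σ Dₜ/(1+r)ᵗ + TV_7/(1+r)^7 = 198.8994

£198.90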